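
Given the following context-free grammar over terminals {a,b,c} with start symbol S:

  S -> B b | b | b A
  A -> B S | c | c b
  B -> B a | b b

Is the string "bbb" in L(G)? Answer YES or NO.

CNF form of G:
  S -> B T1 | T1 A | b
  A -> B S | T0 T1 | c
  B -> B T2 | T1 T1
  T0 -> c
  T1 -> b
  T2 -> a

CYK fill:
  T[0,0] 'b' = {S,T1}  orig:{S}
  T[1,1] 'b' = {S,T1}  orig:{S}
  T[2,2] 'b' = {S,T1}  orig:{S}
  T[0,1] 'bb' = {B}
  T[1,2] 'bb' = {B}
  T[0,2] 'bbb' = {A,S}

S ∈ T[0,2] ⇒ YES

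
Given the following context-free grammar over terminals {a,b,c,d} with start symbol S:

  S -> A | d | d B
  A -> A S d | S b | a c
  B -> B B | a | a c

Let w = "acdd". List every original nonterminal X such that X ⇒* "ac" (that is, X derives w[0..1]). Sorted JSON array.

CNF form of G:
  S -> A X5 | S T1 | T0 B | T2 T3 | d
  A -> A X4 | S T1 | T2 T3
  B -> B B | T2 T3 | a
  T0 -> d
  T1 -> b
  T2 -> a
  T3 -> c
  X4 -> S T0
  X5 -> S T0

CYK fill, restricted to cells inside w[0..1]:
  [0..0]={B,T2}  "a"  orig:{B}
  [1..1]={T3}  "c"  orig:{}
  [0..1]={A,B,S}  "ac"

Original NTs in T[0,1] deriving "ac": ["A", "B", "S"]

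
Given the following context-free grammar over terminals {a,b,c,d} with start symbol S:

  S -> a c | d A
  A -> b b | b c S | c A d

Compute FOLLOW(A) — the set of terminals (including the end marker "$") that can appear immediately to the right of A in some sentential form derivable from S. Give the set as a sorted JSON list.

Compute FIRST by fixpoint:
round 1:
  A via A→b b: +{b}
  A via A→c A d: +{c}
  S via S→a c: +{a}
  S via S→d A: +{d}
  FIRST(S)={a,d}  FIRST(A)={b,c}
round 2: done
  FIRST(S)={a,d}  FIRST(A)={b,c}

FOLLOW iteration:
FOLLOW(S) := {$}
iter 1:
  A→c A d: FOLLOW(A) ⊇ FIRST(d) = {d}; new: +{d}
  S→d A: FOLLOW(A) ⊇ FOLLOW(S) ⊇ {$}; new: +{$}
  S: {$}  A: {$,d}
iter 2:
  A→b c S: FOLLOW(S) ⊇ FOLLOW(A) ⊇ {$,d}; new: +{d}
  S: {$,d}  A: {$,d}
iter 3: — fixpoint
  S: {$,d}  A: {$,d}

FOLLOW(A) = ["$", "d"]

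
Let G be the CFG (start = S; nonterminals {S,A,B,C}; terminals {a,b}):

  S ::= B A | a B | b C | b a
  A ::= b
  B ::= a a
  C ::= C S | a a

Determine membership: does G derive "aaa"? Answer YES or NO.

Convert to CNF:
  S -> B A | T0 B | T1 C | T1 T0
  A -> b
  B -> T0 T0
  C -> C S | T0 T0
  T0 -> a
  T1 -> b

CYK fill:
  cell(0,0) a: {T0}  orig:{}
  cell(1,1) a: {T0}  orig:{}
  cell(2,2) a: {T0}  orig:{}
  cell(0,1) aa: {B,C}
  cell(1,2) aa: {B,C}
  cell(0,2) aaa: {S}

S ∈ T[0,2] ⇒ YES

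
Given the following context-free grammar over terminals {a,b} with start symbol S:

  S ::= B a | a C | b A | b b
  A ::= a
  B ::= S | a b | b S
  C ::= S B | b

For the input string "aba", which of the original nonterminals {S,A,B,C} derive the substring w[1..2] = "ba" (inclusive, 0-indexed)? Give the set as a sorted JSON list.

Convert to CNF:
  S -> B T0 | T0 C | T1 A | T1 T1
  A -> a
  B -> B T0 | T0 C | T0 T1 | T1 A | T1 S | T1 T1
  C -> S B | b
  T0 -> a
  T1 -> b

CYK table (by increasing span), restricted to cells inside w[1..2]:
  cell(1,1) b: {C,T1}  orig:{C}
  cell(2,2) a: {A,T0}  orig:{A}
  cell(1,2) ba: {B,S}

Original NTs in T[1,2] deriving "ba": ["B", "S"]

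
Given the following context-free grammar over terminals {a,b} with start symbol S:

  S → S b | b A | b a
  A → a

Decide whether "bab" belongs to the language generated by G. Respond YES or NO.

Convert to CNF:
  S -> S T0 | T0 A | T0 T1
  A -> a
  T0 -> b
  T1 -> a

CYK table (by increasing span):
  [0..0]={T0}  "b"  orig:{}
  [1..1]={A,T1}  "a"  orig:{A}
  [2..2]={T0}  "b"  orig:{}
  [0..1]={S}  "ba"
  [1..2]=∅  "ab"
  [0..2]={S}  "bab"

S ∈ T[0,2] ⇒ YES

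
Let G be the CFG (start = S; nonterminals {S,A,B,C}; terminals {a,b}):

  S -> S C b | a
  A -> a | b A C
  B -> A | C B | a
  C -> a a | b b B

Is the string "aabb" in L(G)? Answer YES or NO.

CNF form of G:
  S -> S X5 | a
  A -> T0 X2 | a
  B -> C B | T0 X3 | a
  C -> T0 X4 | T1 T1
  T0 -> b
  T1 -> a
  X2 -> A C
  X3 -> A C
  X4 -> T0 B
  X5 -> C T0

CYK fill:
  T[0,0] 'a' = {A,B,S,T1}  orig:{A,B,S}
  T[1,1] 'a' = {A,B,S,T1}  orig:{A,B,S}
  T[2,2] 'b' = {T0}  orig:{}
  T[3,3] 'b' = {T0}  orig:{}
  T[0,1] 'aa' = {C}
  T[1,2] 'ab' = ∅
  T[2,3] 'bb' = ∅
  T[0,2] 'aab' = {X5}  orig:{}
  T[1,3] 'abb' = ∅
  T[0,3] 'aabb' = ∅

S ∉ T[0,3] ⇒ NO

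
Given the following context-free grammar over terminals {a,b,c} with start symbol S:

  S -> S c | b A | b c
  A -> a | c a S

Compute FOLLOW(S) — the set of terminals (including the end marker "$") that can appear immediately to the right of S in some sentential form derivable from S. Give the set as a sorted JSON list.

Compute FIRST by fixpoint:
round 1:
  A via A→a: +{a}
  A via A→c a S: +{c}
  S via S→b A: +{b}
  S: {b}  A: {a,c}
round 2: (no change)
  S: {b}  A: {a,c}

Compute FOLLOW by fixpoint:
FOLLOW(S) := {$}
[1]
  S→S c: FOLLOW(S) ⊇ FIRST(c) = {c}; new: +{c}
  S→b A: FOLLOW(A) ⊇ FOLLOW(S) ⊇ {$,c}; new: +{$,c}
  FOLLOW[S]={$,c}  FOLLOW[A]={$,c}
[2] — fixpoint
  FOLLOW[S]={$,c}  FOLLOW[A]={$,c}

FOLLOW(S) = ["$", "c"]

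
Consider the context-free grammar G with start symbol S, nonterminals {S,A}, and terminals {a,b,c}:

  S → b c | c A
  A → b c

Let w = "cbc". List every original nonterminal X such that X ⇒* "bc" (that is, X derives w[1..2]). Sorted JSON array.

Convert to CNF:
  S -> T0 T1 | T1 A
  A -> T0 T1
  T0 -> b
  T1 -> c

Fill CYK table bottom-up, restricted to cells inside w[1..2]:
  [1..1]={T0}  "b"  orig:{}
  [2..2]={T1}  "c"  orig:{}
  [1..2]={A,S}  "bc"

Original NTs in T[1,2] deriving "bc": ["A", "S"]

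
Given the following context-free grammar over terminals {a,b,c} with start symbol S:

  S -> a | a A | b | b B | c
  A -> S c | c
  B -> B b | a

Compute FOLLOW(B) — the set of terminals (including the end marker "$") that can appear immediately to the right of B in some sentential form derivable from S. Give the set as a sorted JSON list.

FIRST iteration:
[1]
  A via A→c: +{c}
  B via B→a: +{a}
  S via S→a: +{a}
  S via S→b: +{b}
  S via S→c: +{c}
  S: {a,b,c}  A: {c}  B: {a}
[2]
  A via A→S c: +{a,b}
  S: {a,b,c}  A: {a,b,c}  B: {a}
[3] (no change)
  S: {a,b,c}  A: {a,b,c}  B: {a}

FOLLOW sets:
FOLLOW(S) := {$}
pass 1:
  A→S c: FOLLOW(S) ⊇ FIRST(c) = {c}; new: +{c}
  B→B b: FOLLOW(B) ⊇ FIRST(b) = {b}; new: +{b}
  S→a A: FOLLOW(A) ⊇ FOLLOW(S) ⊇ {$,c}; new: +{$,c}
  S→b B: FOLLOW(B) ⊇ FOLLOW(S) ⊇ {$,c}; new: +{$,c}
  S: {$,c}  A: {$,c}  B: {$,b,c}
pass 2: (stable)
  S: {$,c}  A: {$,c}  B: {$,b,c}

FOLLOW(B) = ["$", "b", "c"]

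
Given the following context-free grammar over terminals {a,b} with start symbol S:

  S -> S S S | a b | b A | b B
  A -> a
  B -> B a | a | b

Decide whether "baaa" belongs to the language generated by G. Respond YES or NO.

CNF form of G:
  S -> S X2 | T0 T1 | T1 A | T1 B
  A -> a
  B -> B T0 | a | b
  T0 -> a
  T1 -> b
  X2 -> S S

Fill CYK table bottom-up:
  T[0,0] 'b' = {B,T1}  orig:{B}
  T[1,1] 'a' = {A,B,T0}  orig:{A,B}
  T[2,2] 'a' = {A,B,T0}  orig:{A,B}
  T[3,3] 'a' = {A,B,T0}  orig:{A,B}
  T[0,1] 'ba' = {B,S}
  T[1,2] 'aa' = {B}
  T[2,3] 'aa' = {B}
  T[0,2] 'baa' = {B,S}
  T[1,3] 'aaa' = {B}
  T[0,3] 'baaa' = {B,S}

S ∈ T[0,3] ⇒ YES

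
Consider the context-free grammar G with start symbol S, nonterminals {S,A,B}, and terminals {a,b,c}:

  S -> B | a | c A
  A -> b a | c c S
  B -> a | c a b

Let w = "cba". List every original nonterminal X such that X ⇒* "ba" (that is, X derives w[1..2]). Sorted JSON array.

Convert to CNF:
  S -> T2 A | T2 X5 | a
  A -> T0 T1 | T2 X3
  B -> T2 X4 | a
  T0 -> b
  T1 -> a
  T2 -> c
  X3 -> T2 S
  X4 -> T1 T0
  X5 -> T1 T0

Fill CYK table bottom-up — only the sub-triangle for w[1..2]:
  T[1,1] 'b' = {T0}  orig:{}
  T[2,2] 'a' = {B,S,T1}  orig:{B,S}
  T[1,2] 'ba' = {A}

Original NTs in T[1,2] deriving "ba": ["A"]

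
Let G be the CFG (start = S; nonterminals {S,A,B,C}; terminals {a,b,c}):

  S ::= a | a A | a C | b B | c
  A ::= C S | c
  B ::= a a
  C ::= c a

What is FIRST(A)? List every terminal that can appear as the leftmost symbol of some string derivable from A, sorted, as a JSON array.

Compute FIRST by fixpoint:
[1]
  A via A→c: +{c}
  B via B→a a: +{a}
  C via C→c a: +{c}
  S via S→a: +{a}
  S via S→b B: +{b}
  S via S→c: +{c}
  FIRST(S)={a,b,c}  FIRST(A)={c}  FIRST(B)={a}  FIRST(C)={c}
[2] — fixpoint
  FIRST(S)={a,b,c}  FIRST(A)={c}  FIRST(B)={a}  FIRST(C)={c}

FIRST(A) = ["c"]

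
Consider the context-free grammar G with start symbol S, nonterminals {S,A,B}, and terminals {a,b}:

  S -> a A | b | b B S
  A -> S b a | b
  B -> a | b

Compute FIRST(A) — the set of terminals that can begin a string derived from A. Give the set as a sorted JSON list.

Compute FIRST by fixpoint:
round 1:
  A via A→b: +{b}
  B via B→a: +{a}
  B via B→b: +{b}
  S via S→a A: +{a}
  S via S→b: +{b}
  S: {a,b}  A: {b}  B: {a,b}
round 2:
  A via A→S b a: +{a}
  S: {a,b}  A: {a,b}  B: {a,b}
round 3: — fixpoint
  S: {a,b}  A: {a,b}  B: {a,b}

FIRST(A) = ["a", "b"]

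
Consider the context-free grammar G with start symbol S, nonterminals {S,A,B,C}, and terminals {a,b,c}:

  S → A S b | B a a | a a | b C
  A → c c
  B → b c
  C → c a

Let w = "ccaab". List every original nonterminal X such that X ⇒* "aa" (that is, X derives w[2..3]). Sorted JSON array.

Convert to CNF:
  S -> A X3 | B X4 | T1 C | T2 T2
  A -> T0 T0
  B -> T1 T0
  C -> T0 T2
  T0 -> c
  T1 -> b
  T2 -> a
  X3 -> S T1
  X4 -> T2 T2

CYK table (by increasing span), restricted to cells inside w[2..3]:
  [2..2]={T2}  "a"  orig:{}
  [3..3]={T2}  "a"  orig:{}
  [2..3]={S,X4}  "aa"  orig:{S}

Original NTs in T[2,3] deriving "aa": ["S"]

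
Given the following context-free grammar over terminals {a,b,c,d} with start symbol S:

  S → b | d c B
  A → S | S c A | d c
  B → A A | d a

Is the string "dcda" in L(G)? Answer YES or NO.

Convert to CNF:
  S -> T1 X5 | b
  A -> S X3 | T1 T0 | T1 X4 | b
  B -> A A | T1 T2
  T0 -> c
  T1 -> d
  T2 -> a
  X3 -> T0 A
  X4 -> T0 B
  X5 -> T0 B

Fill CYK table bottom-up:
  [0..0]={T1}  "d"  orig:{}
  [1..1]={T0}  "c"  orig:{}
  [2..2]={T1}  "d"  orig:{}
  [3..3]={T2}  "a"  orig:{}
  [0..1]={A}  "dc"
  [1..2]=∅  "cd"
  [2..3]={B}  "da"
  [0..2]=∅  "dcd"
  [1..3]={X4,X5}  "cda"  orig:{}
  [0..3]={A,S}  "dcda"

S ∈ T[0,3] ⇒ YES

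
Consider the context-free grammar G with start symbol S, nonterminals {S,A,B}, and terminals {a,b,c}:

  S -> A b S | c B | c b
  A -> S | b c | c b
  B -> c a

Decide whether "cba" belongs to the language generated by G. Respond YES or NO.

CNF form of G:
  S -> A X4 | T1 B | T1 T0
  A -> A X3 | T0 T1 | T1 B | T1 T0
  B -> T1 T2
  T0 -> b
  T1 -> c
  T2 -> a
  X3 -> T0 S
  X4 -> T0 S

Fill CYK table bottom-up:
  cell(0,0) c: {T1}  orig:{}
  cell(1,1) b: {T0}  orig:{}
  cell(2,2) a: {T2}  orig:{}
  cell(0,1) cb: {A,S}
  cell(1,2) ba: ∅
  cell(0,2) cba: ∅

S ∉ T[0,2] ⇒ NO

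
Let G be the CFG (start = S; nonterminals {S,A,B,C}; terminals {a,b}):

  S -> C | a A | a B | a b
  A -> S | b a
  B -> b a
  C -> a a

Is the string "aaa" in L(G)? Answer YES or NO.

CNF form of G:
  S -> T0 A | T0 B | T0 T0 | T0 T1
  A -> T0 A | T0 B | T0 T0 | T0 T1 | T1 T0
  B -> T1 T0
  C -> T0 T0
  T0 -> a
  T1 -> b

Fill CYK table bottom-up:
  [0..0]={T0}  "a"  orig:{}
  [1..1]={T0}  "a"  orig:{}
  [2..2]={T0}  "a"  orig:{}
  [0..1]={A,C,S}  "aa"
  [1..2]={A,C,S}  "aa"
  [0..2]={A,S}  "aaa"

S ∈ T[0,2] ⇒ YES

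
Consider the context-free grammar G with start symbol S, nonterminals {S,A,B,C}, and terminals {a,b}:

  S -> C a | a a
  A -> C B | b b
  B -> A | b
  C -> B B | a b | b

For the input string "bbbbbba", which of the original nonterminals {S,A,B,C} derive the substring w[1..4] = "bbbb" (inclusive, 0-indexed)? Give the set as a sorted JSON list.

Convert to CNF:
  S -> C T1 | T1 T1
  A -> C B | T0 T0
  B -> C B | T0 T0 | b
  C -> B B | T1 T0 | b
  T0 -> b
  T1 -> a

Fill CYK table bottom-up — only the sub-triangle for w[1..4]:
  [1..1]={B,C,T0}  "b"  orig:{B,C}
  [2..2]={B,C,T0}  "b"  orig:{B,C}
  [3..3]={B,C,T0}  "b"  orig:{B,C}
  [4..4]={B,C,T0}  "b"  orig:{B,C}
  [1..2]={A,B,C}  "bb"
  [2..3]={A,B,C}  "bb"
  [3..4]={A,B,C}  "bb"
  [1..3]={A,B,C}  "bbb"
  [2..4]={A,B,C}  "bbb"
  [1..4]={A,B,C}  "bbbb"

Original NTs in T[1,4] deriving "bbbb": ["A", "B", "C"]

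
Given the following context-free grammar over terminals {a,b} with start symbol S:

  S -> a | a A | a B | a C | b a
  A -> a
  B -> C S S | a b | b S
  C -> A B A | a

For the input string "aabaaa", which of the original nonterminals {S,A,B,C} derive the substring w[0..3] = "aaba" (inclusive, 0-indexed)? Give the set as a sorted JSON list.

CNF form of G:
  S -> T0 A | T0 B | T0 C | T1 T0 | a
  A -> a
  B -> C X2 | T0 T1 | T1 S
  C -> A X3 | a
  T0 -> a
  T1 -> b
  X2 -> S S
  X3 -> B A

CYK table (by increasing span), restricted to cells inside w[0..3]:
  cell(0,0) a: {A,C,S,T0}  orig:{A,C,S}
  cell(1,1) a: {A,C,S,T0}  orig:{A,C,S}
  cell(2,2) b: {T1}  orig:{}
  cell(3,3) a: {A,C,S,T0}  orig:{A,C,S}
  cell(0,1) aa: {S,X2}  orig:{S}
  cell(1,2) ab: {B}
  cell(2,3) ba: {B,S}
  cell(0,2) aab: {S}
  cell(1,3) aba: {S,X2,X3}  orig:{S}
  cell(0,3) aaba: {B,C,X2}  orig:{B,C}

Original NTs in T[0,3] deriving "aaba": ["B", "C"]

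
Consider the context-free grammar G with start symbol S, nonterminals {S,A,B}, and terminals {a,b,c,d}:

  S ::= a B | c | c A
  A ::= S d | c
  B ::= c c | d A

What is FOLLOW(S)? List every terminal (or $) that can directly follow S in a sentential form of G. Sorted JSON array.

Compute FIRST by fixpoint:
iter 1:
  A via A→c: +{c}
  B via B→c c: +{c}
  B via B→d A: +{d}
  S via S→a B: +{a}
  S via S→c: +{c}
  FIRST(S)={a,c}  FIRST(A)={c}  FIRST(B)={c,d}
iter 2:
  A via A→S d: +{a}
  FIRST(S)={a,c}  FIRST(A)={a,c}  FIRST(B)={c,d}
iter 3: (no change)
  FIRST(S)={a,c}  FIRST(A)={a,c}  FIRST(B)={c,d}

FOLLOW iteration:
initialize: $ ∈ FOLLOW(S)
[1]
  A→S d: FOLLOW(S) ⊇ FIRST(d) = {d}; new: +{d}
  S→a B: FOLLOW(B) ⊇ FOLLOW(S) ⊇ {$,d}; new: +{$,d}
  S→c A: FOLLOW(A) ⊇ FOLLOW(S) ⊇ {$,d}; new: +{$,d}
  FOLLOW[S]={$,d}  FOLLOW[A]={$,d}  FOLLOW[B]={$,d}
[2] (no change)
  FOLLOW[S]={$,d}  FOLLOW[A]={$,d}  FOLLOW[B]={$,d}

FOLLOW(S) = ["$", "d"]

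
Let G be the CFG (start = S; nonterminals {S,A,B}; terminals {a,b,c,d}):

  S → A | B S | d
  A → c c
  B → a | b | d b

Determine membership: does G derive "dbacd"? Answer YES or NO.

CNF form of G:
  S -> B S | T0 T0 | d
  A -> T0 T0
  B -> T1 T2 | a | b
  T0 -> c
  T1 -> d
  T2 -> b

Fill CYK table bottom-up:
  [0..0]={S,T1}  "d"  orig:{S}
  [1..1]={B,T2}  "b"  orig:{B}
  [2..2]={B}  "a"
  [3..3]={T0}  "c"  orig:{}
  [4..4]={S,T1}  "d"  orig:{S}
  [0..1]={B}  "db"
  [1..2]=∅  "ba"
  [2..3]=∅  "ac"
  [3..4]=∅  "cd"
  [0..2]=∅  "dba"
  [1..3]=∅  "bac"
  [2..4]=∅  "acd"
  [0..3]=∅  "dbac"
  [1..4]=∅  "bacd"
  [0..4]=∅  "dbacd"

S ∉ T[0,4] ⇒ NO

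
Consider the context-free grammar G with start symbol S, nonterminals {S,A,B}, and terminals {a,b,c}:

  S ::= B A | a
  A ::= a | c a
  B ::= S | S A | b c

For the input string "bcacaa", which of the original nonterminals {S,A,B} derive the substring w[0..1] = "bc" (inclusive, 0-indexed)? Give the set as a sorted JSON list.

Convert to CNF:
  S -> B A | a
  A -> T0 T1 | a
  B -> B A | S A | T2 T0 | a
  T0 -> c
  T1 -> a
  T2 -> b

CYK table (by increasing span) — only the sub-triangle for w[0..1]:
  [0..0]={T2}  "b"  orig:{}
  [1..1]={T0}  "c"  orig:{}
  [0..1]={B}  "bc"

Original NTs in T[0,1] deriving "bc": ["B"]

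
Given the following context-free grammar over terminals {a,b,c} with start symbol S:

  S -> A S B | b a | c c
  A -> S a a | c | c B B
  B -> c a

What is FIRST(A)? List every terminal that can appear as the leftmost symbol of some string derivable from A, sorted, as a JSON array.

FIRST sets, iterate to fixpoint:
iter 1:
  A via A→c: +{c}
  B via B→c a: +{c}
  S via S→A S B: +{c}
  S via S→b a: +{b}
  FIRST(S)={b,c}  FIRST(A)={c}  FIRST(B)={c}
iter 2:
  A via A→S a a: +{b}
  FIRST(S)={b,c}  FIRST(A)={b,c}  FIRST(B)={c}
iter 3: done
  FIRST(S)={b,c}  FIRST(A)={b,c}  FIRST(B)={c}

FIRST(A) = ["b", "c"]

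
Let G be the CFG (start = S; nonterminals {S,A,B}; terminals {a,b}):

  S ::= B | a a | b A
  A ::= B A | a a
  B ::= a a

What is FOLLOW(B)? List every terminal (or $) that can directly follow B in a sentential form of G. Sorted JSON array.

Compute FIRST by fixpoint:
iter 1:
  A via A→a a: +{a}
  B via B→a a: +{a}
  S via S→B: +{a}
  S via S→b A: +{b}
  FIRST[S]={a,b}  FIRST[A]={a}  FIRST[B]={a}
iter 2: — fixpoint
  FIRST[S]={a,b}  FIRST[A]={a}  FIRST[B]={a}

FOLLOW sets:
initialize: $ ∈ FOLLOW(S)
iter 1:
  A→B A: FOLLOW(B) ⊇ FIRST(A) = {a}; new: +{a}
  S→B: FOLLOW(B) ⊇ FOLLOW(S) ⊇ {$}; new: +{$}
  S→b A: FOLLOW(A) ⊇ FOLLOW(S) ⊇ {$}; new: +{$}
  FOLLOW[S]={$}  FOLLOW[A]={$}  FOLLOW[B]={$,a}
iter 2: (no change)
  FOLLOW[S]={$}  FOLLOW[A]={$}  FOLLOW[B]={$,a}

FOLLOW(B) = ["$", "a"]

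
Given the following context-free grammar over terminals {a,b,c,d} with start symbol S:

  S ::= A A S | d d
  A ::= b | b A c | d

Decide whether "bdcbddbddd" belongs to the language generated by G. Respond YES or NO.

CNF form of G:
  S -> A X4 | T2 T2
  A -> T0 X3 | b | d
  T0 -> b
  T1 -> c
  T2 -> d
  X3 -> A T1
  X4 -> A S

CYK fill:
  T[0,0] 'b' = {A,T0}  orig:{A}
  T[1,1] 'd' = {A,T2}  orig:{A}
  T[2,2] 'c' = {T1}  orig:{}
  T[3,3] 'b' = {A,T0}  orig:{A}
  T[4,4] 'd' = {A,T2}  orig:{A}
  T[5,5] 'd' = {A,T2}  orig:{A}
  T[6,6] 'b' = {A,T0}  orig:{A}
  T[7,7] 'd' = {A,T2}  orig:{A}
  T[8,8] 'd' = {A,T2}  orig:{A}
  T[9,9] 'd' = {A,T2}  orig:{A}
  T[0,1] 'bd' = ∅
  T[1,2] 'dc' = {X3}  orig:{}
  T[2,3] 'cb' = ∅
  T[3,4] 'bd' = ∅
  T[4,5] 'dd' = {S}
  T[5,6] 'db' = ∅
  T[6,7] 'bd' = ∅
  T[7,8] 'dd' = {S}
  T[8,9] 'dd' = {S}
  T[0,2] 'bdc' = {A}
  T[1,3] 'dcb' = ∅
  T[2,4] 'cbd' = ∅
  T[3,5] 'bdd' = {X4}  orig:{}
  T[4,6] 'ddb' = ∅
  T[5,7] 'dbd' = ∅
  T[6,8] 'bdd' = {X4}  orig:{}
  T[7,9] 'ddd' = {X4}  orig:{}
  T[0,3] 'bdcb' = ∅
  T[1,4] 'dcbd' = ∅
  T[2,5] 'cbdd' = ∅
  T[3,6] 'bddb' = ∅
  T[4,7] 'ddbd' = ∅
  T[5,8] 'dbdd' = {S}
  T[6,9] 'bddd' = {S}
  T[0,4] 'bdcbd' = ∅
  T[1,5] 'dcbdd' = ∅
  T[2,6] 'cbddb' = ∅
  T[3,7] 'bddbd' = ∅
  T[4,8] 'ddbdd' = {X4}  orig:{}
  T[5,9] 'dbddd' = {X4}  orig:{}
  T[0,5] 'bdcbdd' = {S}
  T[1,6] 'dcbddb' = ∅
  T[2,7] 'cbddbd' = ∅
  T[3,8] 'bddbdd' = {S}
  T[4,9] 'ddbddd' = {S}
  T[0,6] 'bdcbddb' = ∅
  T[1,7] 'dcbddbd' = ∅
  T[2,8] 'cbddbdd' = ∅
  T[3,9] 'bddbddd' = {X4}  orig:{}
  T[0,7] 'bdcbddbd' = ∅
  T[1,8] 'dcbddbdd' = ∅
  T[2,9] 'cbddbddd' = ∅
  T[0,8] 'bdcbddbdd' = {X4}  orig:{}
  T[1,9] 'dcbddbddd' = ∅
  T[0,9] 'bdcbddbddd' = {S}

S ∈ T[0,9] ⇒ YES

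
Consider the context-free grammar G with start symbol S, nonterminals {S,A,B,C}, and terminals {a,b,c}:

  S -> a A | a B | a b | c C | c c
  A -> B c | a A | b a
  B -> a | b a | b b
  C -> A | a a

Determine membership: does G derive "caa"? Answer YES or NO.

Convert to CNF:
  S -> T0 C | T0 T0 | T1 A | T1 B | T1 T2
  A -> B T0 | T1 A | T2 T1
  B -> T2 T1 | T2 T2 | a
  C -> B T0 | T1 A | T1 T1 | T2 T1
  T0 -> c
  T1 -> a
  T2 -> b

CYK table (by increasing span):
  [0..0]={T0}  "c"  orig:{}
  [1..1]={B,T1}  "a"  orig:{B}
  [2..2]={B,T1}  "a"  orig:{B}
  [0..1]=∅  "ca"
  [1..2]={C,S}  "aa"
  [0..2]={S}  "caa"

S ∈ T[0,2] ⇒ YES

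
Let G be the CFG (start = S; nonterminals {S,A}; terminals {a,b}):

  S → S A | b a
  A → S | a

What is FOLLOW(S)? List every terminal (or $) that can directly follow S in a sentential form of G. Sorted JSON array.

FIRST iteration:
round 1:
  A via A→a: +{a}
  S via S→b a: +{b}
  FIRST[S]={b}  FIRST[A]={a}
round 2:
  A via A→S: +{b}
  FIRST[S]={b}  FIRST[A]={a,b}
round 3: (no change)
  FIRST[S]={b}  FIRST[A]={a,b}

Compute FOLLOW by fixpoint:
FOLLOW(S) := {$}
pass 1:
  S→S A: FOLLOW(S) ⊇ FIRST(A) = {a,b}; new: +{a,b}
  S→S A: FOLLOW(A) ⊇ FOLLOW(S) ⊇ {$,a,b}; new: +{$,a,b}
  FOLLOW[S]={$,a,b}  FOLLOW[A]={$,a,b}
pass 2: (stable)
  FOLLOW[S]={$,a,b}  FOLLOW[A]={$,a,b}

FOLLOW(S) = ["$", "a", "b"]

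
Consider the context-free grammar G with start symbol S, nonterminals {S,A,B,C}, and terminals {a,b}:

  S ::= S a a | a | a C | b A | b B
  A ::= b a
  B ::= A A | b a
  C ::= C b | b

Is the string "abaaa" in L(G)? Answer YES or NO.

CNF form of G:
  S -> S X2 | T0 A | T0 B | T1 C | a
  A -> T0 T1
  B -> A A | T0 T1
  C -> C T0 | b
  T0 -> b
  T1 -> a
  X2 -> T1 T1

CYK table (by increasing span):
  T[0,0] 'a' = {S,T1}  orig:{S}
  T[1,1] 'b' = {C,T0}  orig:{C}
  T[2,2] 'a' = {S,T1}  orig:{S}
  T[3,3] 'a' = {S,T1}  orig:{S}
  T[4,4] 'a' = {S,T1}  orig:{S}
  T[0,1] 'ab' = {S}
  T[1,2] 'ba' = {A,B}
  T[2,3] 'aa' = {X2}  orig:{}
  T[3,4] 'aa' = {X2}  orig:{}
  T[0,2] 'aba' = ∅
  T[1,3] 'baa' = ∅
  T[2,4] 'aaa' = {S}
  T[0,3] 'abaa' = {S}
  T[1,4] 'baaa' = ∅
  T[0,4] 'abaaa' = ∅

S ∉ T[0,4] ⇒ NO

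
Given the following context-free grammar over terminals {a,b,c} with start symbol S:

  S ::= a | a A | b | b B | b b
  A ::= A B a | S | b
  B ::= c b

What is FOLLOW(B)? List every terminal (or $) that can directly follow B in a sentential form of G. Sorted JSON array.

Compute FIRST by fixpoint:
iter 1:
  A via A→b: +{b}
  B via B→c b: +{c}
  S via S→a: +{a}
  S via S→b: +{b}
  S: {a,b}  A: {b}  B: {c}
iter 2:
  A via A→S: +{a}
  S: {a,b}  A: {a,b}  B: {c}
iter 3: done
  S: {a,b}  A: {a,b}  B: {c}

FOLLOW iteration:
seed FOLLOW(S) with $
[1]
  A→A B a: FOLLOW(A) ⊇ FIRST(B) = {c}; new: +{c}
  A→A B a: FOLLOW(B) ⊇ FIRST(a) = {a}; new: +{a}
  A→S: FOLLOW(S) ⊇ FOLLOW(A) ⊇ {c}; new: +{c}
  S→a A: FOLLOW(A) ⊇ FOLLOW(S) ⊇ {$,c}; new: +{$}
  S→b B: FOLLOW(B) ⊇ FOLLOW(S) ⊇ {$,c}; new: +{$,c}
  S: {$,c}  A: {$,c}  B: {$,a,c}
[2] (no change)
  S: {$,c}  A: {$,c}  B: {$,a,c}

FOLLOW(B) = ["$", "a", "c"]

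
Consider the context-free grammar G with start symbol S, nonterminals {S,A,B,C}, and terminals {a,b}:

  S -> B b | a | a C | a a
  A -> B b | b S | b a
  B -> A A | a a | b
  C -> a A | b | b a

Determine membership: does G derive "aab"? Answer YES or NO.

Convert to CNF:
  S -> B T0 | T1 C | T1 T1 | a
  A -> B T0 | T0 S | T0 T1
  B -> A A | T1 T1 | b
  C -> T0 T1 | T1 A | b
  T0 -> b
  T1 -> a

CYK fill:
  T[0,0] 'a' = {S,T1}  orig:{S}
  T[1,1] 'a' = {S,T1}  orig:{S}
  T[2,2] 'b' = {B,C,T0}  orig:{B,C}
  T[0,1] 'aa' = {B,S}
  T[1,2] 'ab' = {S}
  T[0,2] 'aab' = {A,S}

S ∈ T[0,2] ⇒ YES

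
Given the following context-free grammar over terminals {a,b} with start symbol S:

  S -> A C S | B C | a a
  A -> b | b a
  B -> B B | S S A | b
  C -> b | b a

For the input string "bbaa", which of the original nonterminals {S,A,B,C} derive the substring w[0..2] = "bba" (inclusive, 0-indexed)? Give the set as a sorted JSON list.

Convert to CNF:
  S -> A X3 | B C | T1 T1
  A -> T0 T1 | b
  B -> B B | S X2 | b
  C -> T0 T1 | b
  T0 -> b
  T1 -> a
  X2 -> S A
  X3 -> C S

CYK table (by increasing span), restricted to cells inside w[0..2]:
  cell(0,0) b: {A,B,C,T0}  orig:{A,B,C}
  cell(1,1) b: {A,B,C,T0}  orig:{A,B,C}
  cell(2,2) a: {T1}  orig:{}
  cell(0,1) bb: {B,S}
  cell(1,2) ba: {A,C}
  cell(0,2) bba: {S}

Original NTs in T[0,2] deriving "bba": ["S"]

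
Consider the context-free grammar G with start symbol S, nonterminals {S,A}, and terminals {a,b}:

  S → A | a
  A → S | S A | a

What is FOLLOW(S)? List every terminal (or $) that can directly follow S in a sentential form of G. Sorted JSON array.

Compute FIRST by fixpoint:
iter 1:
  A via A→a: +{a}
  S via S→A: +{a}
  FIRST[S]={a}  FIRST[A]={a}
iter 2: (stable)
  FIRST[S]={a}  FIRST[A]={a}

Compute FOLLOW by fixpoint:
seed FOLLOW(S) with $
iter 1:
  A→S A: FOLLOW(S) ⊇ FIRST(A) = {a}; new: +{a}
  S→A: FOLLOW(A) ⊇ FOLLOW(S) ⊇ {$,a}; new: +{$,a}
  FOLLOW(S)={$,a}  FOLLOW(A)={$,a}
iter 2: (stable)
  FOLLOW(S)={$,a}  FOLLOW(A)={$,a}

FOLLOW(S) = ["$", "a"]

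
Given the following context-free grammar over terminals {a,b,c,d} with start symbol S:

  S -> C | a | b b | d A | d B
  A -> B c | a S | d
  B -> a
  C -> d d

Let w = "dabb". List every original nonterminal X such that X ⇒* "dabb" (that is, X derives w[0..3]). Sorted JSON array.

Convert to CNF:
  S -> T2 A | T2 B | T2 T2 | T3 T3 | a
  A -> B T0 | T1 S | d
  B -> a
  C -> T2 T2
  T0 -> c
  T1 -> a
  T2 -> d
  T3 -> b

Fill CYK table bottom-up — only the sub-triangle for w[0..3]:
  cell(0,0) d: {A,T2}  orig:{A}
  cell(1,1) a: {B,S,T1}  orig:{B,S}
  cell(2,2) b: {T3}  orig:{}
  cell(3,3) b: {T3}  orig:{}
  cell(0,1) da: {S}
  cell(1,2) ab: ∅
  cell(2,3) bb: {S}
  cell(0,2) dab: ∅
  cell(1,3) abb: {A}
  cell(0,3) dabb: {S}

Original NTs in T[0,3] deriving "dabb": ["S"]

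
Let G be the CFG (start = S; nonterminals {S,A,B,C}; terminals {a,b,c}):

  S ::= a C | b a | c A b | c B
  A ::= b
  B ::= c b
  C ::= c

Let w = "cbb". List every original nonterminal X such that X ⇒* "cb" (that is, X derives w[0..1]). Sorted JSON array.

CNF form of G:
  S -> T0 B | T0 X3 | T1 T2 | T2 C
  A -> b
  B -> T0 T1
  C -> c
  T0 -> c
  T1 -> b
  T2 -> a
  X3 -> A T1

Fill CYK table bottom-up, restricted to cells inside w[0..1]:
  T[0,0] 'c' = {C,T0}  orig:{C}
  T[1,1] 'b' = {A,T1}  orig:{A}
  T[0,1] 'cb' = {B}

Original NTs in T[0,1] deriving "cb": ["B"]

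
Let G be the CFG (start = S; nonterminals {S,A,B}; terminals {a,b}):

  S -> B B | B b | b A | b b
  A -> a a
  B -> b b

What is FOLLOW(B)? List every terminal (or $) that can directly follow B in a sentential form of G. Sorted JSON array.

Compute FIRST by fixpoint:
round 1:
  A via A→a a: +{a}
  B via B→b b: +{b}
  S via S→B B: +{b}
  S: {b}  A: {a}  B: {b}
round 2: (no change)
  S: {b}  A: {a}  B: {b}

FOLLOW iteration:
initialize: $ ∈ FOLLOW(S)
[1]
  S→B B: FOLLOW(B) ⊇ FIRST(B) = {b}; new: +{b}
  S→B B: FOLLOW(B) ⊇ FOLLOW(S) ⊇ {$}; new: +{$}
  S→b A: FOLLOW(A) ⊇ FOLLOW(S) ⊇ {$}; new: +{$}
  FOLLOW[S]={$}  FOLLOW[A]={$}  FOLLOW[B]={$,b}
[2] (stable)
  FOLLOW[S]={$}  FOLLOW[A]={$}  FOLLOW[B]={$,b}

FOLLOW(B) = ["$", "b"]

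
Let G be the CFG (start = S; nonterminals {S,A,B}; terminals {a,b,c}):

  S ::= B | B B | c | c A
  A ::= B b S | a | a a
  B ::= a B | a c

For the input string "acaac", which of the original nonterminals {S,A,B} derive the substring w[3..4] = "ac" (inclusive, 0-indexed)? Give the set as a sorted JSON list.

CNF form of G:
  S -> B B | T1 B | T1 T2 | T2 A | c
  A -> B X3 | T1 T1 | a
  B -> T1 B | T1 T2
  T0 -> b
  T1 -> a
  T2 -> c
  X3 -> T0 S

CYK fill, restricted to cells inside w[3..4]:
  cell(3,3) a: {A,T1}  orig:{A}
  cell(4,4) c: {S,T2}  orig:{S}
  cell(3,4) ac: {B,S}

Original NTs in T[3,4] deriving "ac": ["B", "S"]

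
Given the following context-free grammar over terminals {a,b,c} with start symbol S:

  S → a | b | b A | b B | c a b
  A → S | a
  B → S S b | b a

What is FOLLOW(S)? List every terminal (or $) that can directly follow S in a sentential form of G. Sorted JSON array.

FIRST iteration:
[1]
  A via A→a: +{a}
  B via B→b a: +{b}
  S via S→a: +{a}
  S via S→b: +{b}
  S via S→c a b: +{c}
  S: {a,b,c}  A: {a}  B: {b}
[2]
  A via A→S: +{b,c}
  B via B→S S b: +{a,c}
  S: {a,b,c}  A: {a,b,c}  B: {a,b,c}
[3] (no change)
  S: {a,b,c}  A: {a,b,c}  B: {a,b,c}

FOLLOW iteration:
FOLLOW(S) := {$}
[1]
  B→S S b: FOLLOW(S) ⊇ FIRST(S) = {a,b,c}; new: +{a,b,c}
  S→b A: FOLLOW(A) ⊇ FOLLOW(S) ⊇ {$,a,b,c}; new: +{$,a,b,c}
  S→b B: FOLLOW(B) ⊇ FOLLOW(S) ⊇ {$,a,b,c}; new: +{$,a,b,c}
  FOLLOW(S)={$,a,b,c}  FOLLOW(A)={$,a,b,c}  FOLLOW(B)={$,a,b,c}
[2] (stable)
  FOLLOW(S)={$,a,b,c}  FOLLOW(A)={$,a,b,c}  FOLLOW(B)={$,a,b,c}

FOLLOW(S) = ["$", "a", "b", "c"]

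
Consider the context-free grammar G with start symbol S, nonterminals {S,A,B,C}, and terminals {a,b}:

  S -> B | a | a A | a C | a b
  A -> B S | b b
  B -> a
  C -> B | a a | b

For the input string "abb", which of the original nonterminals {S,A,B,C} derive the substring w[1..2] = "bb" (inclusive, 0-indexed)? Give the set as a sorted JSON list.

Convert to CNF:
  S -> T1 A | T1 C | T1 T0 | a
  A -> B S | T0 T0
  B -> a
  C -> T1 T1 | a | b
  T0 -> b
  T1 -> a

CYK table (by increasing span), restricted to cells inside w[1..2]:
  [1..1]={C,T0}  "b"  orig:{C}
  [2..2]={C,T0}  "b"  orig:{C}
  [1..2]={A}  "bb"

Original NTs in T[1,2] deriving "bb": ["A"]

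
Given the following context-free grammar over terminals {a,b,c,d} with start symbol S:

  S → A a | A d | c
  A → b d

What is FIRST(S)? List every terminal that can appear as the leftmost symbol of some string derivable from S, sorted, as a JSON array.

Compute FIRST by fixpoint:
round 1:
  A via A→b d: +{b}
  S via S→A a: +{b}
  S via S→c: +{c}
  FIRST[S]={b,c}  FIRST[A]={b}
round 2: (stable)
  FIRST[S]={b,c}  FIRST[A]={b}

FIRST(S) = ["b", "c"]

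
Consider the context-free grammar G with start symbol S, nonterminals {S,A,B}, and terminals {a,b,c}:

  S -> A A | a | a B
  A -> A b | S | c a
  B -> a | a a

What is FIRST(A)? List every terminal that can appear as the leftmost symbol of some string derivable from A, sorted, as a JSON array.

Compute FIRST by fixpoint:
iter 1:
  A via A→c a: +{c}
  B via B→a: +{a}
  S via S→A A: +{c}
  S via S→a: +{a}
  FIRST(S)={a,c}  FIRST(A)={c}  FIRST(B)={a}
iter 2:
  A via A→S: +{a}
  FIRST(S)={a,c}  FIRST(A)={a,c}  FIRST(B)={a}
iter 3: (stable)
  FIRST(S)={a,c}  FIRST(A)={a,c}  FIRST(B)={a}

FIRST(A) = ["a", "c"]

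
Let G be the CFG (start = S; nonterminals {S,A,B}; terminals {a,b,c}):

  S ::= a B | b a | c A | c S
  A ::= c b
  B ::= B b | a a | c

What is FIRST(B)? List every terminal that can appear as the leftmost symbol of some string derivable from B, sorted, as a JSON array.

FIRST iteration:
round 1:
  A via A→c b: +{c}
  B via B→a a: +{a}
  B via B→c: +{c}
  S via S→a B: +{a}
  S via S→b a: +{b}
  S via S→c A: +{c}
  S: {a,b,c}  A: {c}  B: {a,c}
round 2: (stable)
  S: {a,b,c}  A: {c}  B: {a,c}

FIRST(B) = ["a", "c"]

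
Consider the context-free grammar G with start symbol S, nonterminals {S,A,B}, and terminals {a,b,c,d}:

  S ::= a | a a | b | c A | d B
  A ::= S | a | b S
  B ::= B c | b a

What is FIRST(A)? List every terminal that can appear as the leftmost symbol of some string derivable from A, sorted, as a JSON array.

FIRST iteration:
iter 1:
  A via A→a: +{a}
  A via A→b S: +{b}
  B via B→b a: +{b}
  S via S→a: +{a}
  S via S→b: +{b}
  S via S→c A: +{c}
  S via S→d B: +{d}
  FIRST(S)={a,b,c,d}  FIRST(A)={a,b}  FIRST(B)={b}
iter 2:
  A via A→S: +{c,d}
  FIRST(S)={a,b,c,d}  FIRST(A)={a,b,c,d}  FIRST(B)={b}
iter 3: — fixpoint
  FIRST(S)={a,b,c,d}  FIRST(A)={a,b,c,d}  FIRST(B)={b}

FIRST(A) = ["a", "b", "c", "d"]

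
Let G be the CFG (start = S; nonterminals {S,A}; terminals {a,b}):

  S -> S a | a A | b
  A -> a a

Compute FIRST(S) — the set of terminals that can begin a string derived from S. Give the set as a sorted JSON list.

FIRST sets, iterate to fixpoint:
[1]
  A via A→a a: +{a}
  S via S→a A: +{a}
  S via S→b: +{b}
  S: {a,b}  A: {a}
[2] (stable)
  S: {a,b}  A: {a}

FIRST(S) = ["a", "b"]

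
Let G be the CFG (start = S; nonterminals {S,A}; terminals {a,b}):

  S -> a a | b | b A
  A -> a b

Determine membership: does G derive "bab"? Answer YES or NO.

Convert to CNF:
  S -> T0 T0 | T1 A | b
  A -> T0 T1
  T0 -> a
  T1 -> b

Fill CYK table bottom-up:
  T[0,0] 'b' = {S,T1}  orig:{S}
  T[1,1] 'a' = {T0}  orig:{}
  T[2,2] 'b' = {S,T1}  orig:{S}
  T[0,1] 'ba' = ∅
  T[1,2] 'ab' = {A}
  T[0,2] 'bab' = {S}

S ∈ T[0,2] ⇒ YES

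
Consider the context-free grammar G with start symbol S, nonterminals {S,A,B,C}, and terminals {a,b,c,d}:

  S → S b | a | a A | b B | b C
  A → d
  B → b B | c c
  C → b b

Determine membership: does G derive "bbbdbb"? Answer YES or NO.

Convert to CNF:
  S -> S T0 | T0 B | T0 C | T2 A | a
  A -> d
  B -> T0 B | T1 T1
  C -> T0 T0
  T0 -> b
  T1 -> c
  T2 -> a

CYK table (by increasing span):
  cell(0,0) b: {T0}  orig:{}
  cell(1,1) b: {T0}  orig:{}
  cell(2,2) b: {T0}  orig:{}
  cell(3,3) d: {A}
  cell(4,4) b: {T0}  orig:{}
  cell(5,5) b: {T0}  orig:{}
  cell(0,1) bb: {C}
  cell(1,2) bb: {C}
  cell(2,3) bd: ∅
  cell(3,4) db: ∅
  cell(4,5) bb: {C}
  cell(0,2) bbb: {S}
  cell(1,3) bbd: ∅
  cell(2,4) bdb: ∅
  cell(3,5) dbb: ∅
  cell(0,3) bbbd: ∅
  cell(1,4) bbdb: ∅
  cell(2,5) bdbb: ∅
  cell(0,4) bbbdb: ∅
  cell(1,5) bbdbb: ∅
  cell(0,5) bbbdbb: ∅

S ∉ T[0,5] ⇒ NO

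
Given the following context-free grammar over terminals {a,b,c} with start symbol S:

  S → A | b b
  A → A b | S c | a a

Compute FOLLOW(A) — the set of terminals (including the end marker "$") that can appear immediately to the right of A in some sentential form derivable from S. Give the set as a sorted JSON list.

Compute FIRST by fixpoint:
[1]
  A via A→a a: +{a}
  S via S→A: +{a}
  S via S→b b: +{b}
  FIRST[S]={a,b}  FIRST[A]={a}
[2]
  A via A→S c: +{b}
  FIRST[S]={a,b}  FIRST[A]={a,b}
[3] (no change)
  FIRST[S]={a,b}  FIRST[A]={a,b}

FOLLOW sets:
seed FOLLOW(S) with $
iter 1:
  A→A b: FOLLOW(A) ⊇ FIRST(b) = {b}; new: +{b}
  A→S c: FOLLOW(S) ⊇ FIRST(c) = {c}; new: +{c}
  S→A: FOLLOW(A) ⊇ FOLLOW(S) ⊇ {$,c}; new: +{$,c}
  FOLLOW[S]={$,c}  FOLLOW[A]={$,b,c}
iter 2: done
  FOLLOW[S]={$,c}  FOLLOW[A]={$,b,c}

FOLLOW(A) = ["$", "b", "c"]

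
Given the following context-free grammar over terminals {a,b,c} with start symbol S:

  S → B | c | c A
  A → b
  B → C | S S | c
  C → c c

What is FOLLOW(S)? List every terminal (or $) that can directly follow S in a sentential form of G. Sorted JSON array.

FIRST sets, iterate to fixpoint:
pass 1:
  A via A→b: +{b}
  B via B→c: +{c}
  C via C→c c: +{c}
  S via S→B: +{c}
  FIRST(S)={c}  FIRST(A)={b}  FIRST(B)={c}  FIRST(C)={c}
pass 2: (no change)
  FIRST(S)={c}  FIRST(A)={b}  FIRST(B)={c}  FIRST(C)={c}

FOLLOW iteration:
seed FOLLOW(S) with $
pass 1:
  B→S S: FOLLOW(S) ⊇ FIRST(S) = {c}; new: +{c}
  S→B: FOLLOW(B) ⊇ FOLLOW(S) ⊇ {$,c}; new: +{$,c}
  S→c A: FOLLOW(A) ⊇ FOLLOW(S) ⊇ {$,c}; new: +{$,c}
  FOLLOW[S]={$,c}  FOLLOW[A]={$,c}  FOLLOW[B]={$,c}  FOLLOW[C]={}
pass 2:
  B→C: FOLLOW(C) ⊇ FOLLOW(B) ⊇ {$,c}; new: +{$,c}
  FOLLOW[S]={$,c}  FOLLOW[A]={$,c}  FOLLOW[B]={$,c}  FOLLOW[C]={$,c}
pass 3: (no change)
  FOLLOW[S]={$,c}  FOLLOW[A]={$,c}  FOLLOW[B]={$,c}  FOLLOW[C]={$,c}

FOLLOW(S) = ["$", "c"]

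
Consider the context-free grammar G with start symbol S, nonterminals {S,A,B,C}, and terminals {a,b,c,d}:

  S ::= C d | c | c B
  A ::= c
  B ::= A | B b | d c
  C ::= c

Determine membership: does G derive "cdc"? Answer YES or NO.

Convert to CNF:
  S -> C T1 | T2 B | c
  A -> c
  B -> B T0 | T1 T2 | c
  C -> c
  T0 -> b
  T1 -> d
  T2 -> c

Fill CYK table bottom-up:
  cell(0,0) c: {A,B,C,S,T2}  orig:{A,B,C,S}
  cell(1,1) d: {T1}  orig:{}
  cell(2,2) c: {A,B,C,S,T2}  orig:{A,B,C,S}
  cell(0,1) cd: {S}
  cell(1,2) dc: {B}
  cell(0,2) cdc: {S}

S ∈ T[0,2] ⇒ YES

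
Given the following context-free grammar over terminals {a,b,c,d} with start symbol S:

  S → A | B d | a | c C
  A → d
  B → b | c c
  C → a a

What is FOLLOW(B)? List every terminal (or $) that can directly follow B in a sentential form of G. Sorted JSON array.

FIRST sets, iterate to fixpoint:
pass 1:
  A via A→d: +{d}
  B via B→b: +{b}
  B via B→c c: +{c}
  C via C→a a: +{a}
  S via S→A: +{d}
  S via S→B d: +{b,c}
  S via S→a: +{a}
  S: {a,b,c,d}  A: {d}  B: {b,c}  C: {a}
pass 2: (stable)
  S: {a,b,c,d}  A: {d}  B: {b,c}  C: {a}

Compute FOLLOW by fixpoint:
initialize: $ ∈ FOLLOW(S)
pass 1:
  S→A: FOLLOW(A) ⊇ FOLLOW(S) ⊇ {$}; new: +{$}
  S→B d: FOLLOW(B) ⊇ FIRST(d) = {d}; new: +{d}
  S→c C: FOLLOW(C) ⊇ FOLLOW(S) ⊇ {$}; new: +{$}
  FOLLOW(S)={$}  FOLLOW(A)={$}  FOLLOW(B)={d}  FOLLOW(C)={$}
pass 2: — fixpoint
  FOLLOW(S)={$}  FOLLOW(A)={$}  FOLLOW(B)={d}  FOLLOW(C)={$}

FOLLOW(B) = ["d"]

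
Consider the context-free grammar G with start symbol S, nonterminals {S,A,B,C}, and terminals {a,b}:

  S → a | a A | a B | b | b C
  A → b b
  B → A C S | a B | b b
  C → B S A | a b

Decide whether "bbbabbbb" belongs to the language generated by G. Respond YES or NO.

CNF form of G:
  S -> T0 C | T1 A | T1 B | a | b
  A -> T0 T0
  B -> A X2 | T0 T0 | T1 B
  C -> B X3 | T1 T0
  T0 -> b
  T1 -> a
  X2 -> C S
  X3 -> S A

CYK table (by increasing span):
  cell(0,0) b: {S,T0}  orig:{S}
  cell(1,1) b: {S,T0}  orig:{S}
  cell(2,2) b: {S,T0}  orig:{S}
  cell(3,3) a: {S,T1}  orig:{S}
  cell(4,4) b: {S,T0}  orig:{S}
  cell(5,5) b: {S,T0}  orig:{S}
  cell(6,6) b: {S,T0}  orig:{S}
  cell(7,7) b: {S,T0}  orig:{S}
  cell(0,1) bb: {A,B}
  cell(1,2) bb: {A,B}
  cell(2,3) ba: ∅
  cell(3,4) ab: {C}
  cell(4,5) bb: {A,B}
  cell(5,6) bb: {A,B}
  cell(6,7) bb: {A,B}
  cell(0,2) bbb: {X3}  orig:{}
  cell(1,3) bba: ∅
  cell(2,4) bab: {S}
  cell(3,5) abb: {B,S,X2,X3}  orig:{B,S}
  cell(4,6) bbb: {X3}  orig:{}
  cell(5,7) bbb: {X3}  orig:{}
  cell(0,3) bbba: ∅
  cell(1,4) bbab: ∅
  cell(2,5) babb: ∅
  cell(3,6) abbb: ∅
  cell(4,7) bbbb: ∅
  cell(0,4) bbbab: ∅
  cell(1,5) bbabb: {B,C}
  cell(2,6) babbb: {X3}  orig:{}
  cell(3,7) abbbb: {X3}  orig:{}
  cell(0,5) bbbabb: {S}
  cell(1,6) bbabbb: {X2}  orig:{}
  cell(2,7) babbbb: ∅
  cell(0,6) bbbabbb: {C}
  cell(1,7) bbabbbb: {C}
  cell(0,7) bbbabbbb: {S,X2,X3}  orig:{S}

S ∈ T[0,7] ⇒ YES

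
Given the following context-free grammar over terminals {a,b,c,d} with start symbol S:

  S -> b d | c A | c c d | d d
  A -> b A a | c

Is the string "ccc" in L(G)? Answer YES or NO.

Convert to CNF:
  S -> T0 T2 | T2 T2 | T3 A | T3 X5
  A -> T0 X4 | c
  T0 -> b
  T1 -> a
  T2 -> d
  T3 -> c
  X4 -> A T1
  X5 -> T3 T2

CYK fill:
  T[0,0] 'c' = {A,T3}  orig:{A}
  T[1,1] 'c' = {A,T3}  orig:{A}
  T[2,2] 'c' = {A,T3}  orig:{A}
  T[0,1] 'cc' = {S}
  T[1,2] 'cc' = {S}
  T[0,2] 'ccc' = ∅

S ∉ T[0,2] ⇒ NO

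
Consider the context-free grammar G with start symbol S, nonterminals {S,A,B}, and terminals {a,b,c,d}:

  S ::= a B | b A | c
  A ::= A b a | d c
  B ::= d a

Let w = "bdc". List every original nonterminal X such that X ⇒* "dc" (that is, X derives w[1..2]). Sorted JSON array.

Convert to CNF:
  S -> T0 A | T1 B | c
  A -> A X4 | T2 T3
  B -> T2 T1
  T0 -> b
  T1 -> a
  T2 -> d
  T3 -> c
  X4 -> T0 T1

CYK table (by increasing span) — only the sub-triangle for w[1..2]:
  T[1,1] 'd' = {T2}  orig:{}
  T[2,2] 'c' = {S,T3}  orig:{S}
  T[1,2] 'dc' = {A}

Original NTs in T[1,2] deriving "dc": ["A"]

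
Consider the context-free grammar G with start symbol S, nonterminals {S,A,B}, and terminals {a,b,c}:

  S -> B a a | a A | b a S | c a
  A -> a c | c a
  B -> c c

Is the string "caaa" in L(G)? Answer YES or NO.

Convert to CNF:
  S -> B X3 | T0 A | T1 T0 | T2 X4
  A -> T0 T1 | T1 T0
  B -> T1 T1
  T0 -> a
  T1 -> c
  T2 -> b
  X3 -> T0 T0
  X4 -> T0 S

CYK fill:
  [0..0]={T1}  "c"  orig:{}
  [1..1]={T0}  "a"  orig:{}
  [2..2]={T0}  "a"  orig:{}
  [3..3]={T0}  "a"  orig:{}
  [0..1]={A,S}  "ca"
  [1..2]={X3}  "aa"  orig:{}
  [2..3]={X3}  "aa"  orig:{}
  [0..2]=∅  "caa"
  [1..3]=∅  "aaa"
  [0..3]=∅  "caaa"

S ∉ T[0,3] ⇒ NO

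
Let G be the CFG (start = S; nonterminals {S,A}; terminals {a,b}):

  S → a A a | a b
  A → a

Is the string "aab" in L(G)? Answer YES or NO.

CNF form of G:
  S -> T0 T1 | T0 X2
  A -> a
  T0 -> a
  T1 -> b
  X2 -> A T0

Fill CYK table bottom-up:
  cell(0,0) a: {A,T0}  orig:{A}
  cell(1,1) a: {A,T0}  orig:{A}
  cell(2,2) b: {T1}  orig:{}
  cell(0,1) aa: {X2}  orig:{}
  cell(1,2) ab: {S}
  cell(0,2) aab: ∅

S ∉ T[0,2] ⇒ NO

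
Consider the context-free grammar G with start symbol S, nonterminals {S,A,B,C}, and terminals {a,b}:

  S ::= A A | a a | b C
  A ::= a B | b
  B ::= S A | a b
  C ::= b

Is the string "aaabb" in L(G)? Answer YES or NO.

CNF form of G:
  S -> A A | T0 T0 | T1 C
  A -> T0 B | b
  B -> S A | T0 T1
  C -> b
  T0 -> a
  T1 -> b

CYK fill:
  T[0,0] 'a' = {T0}  orig:{}
  T[1,1] 'a' = {T0}  orig:{}
  T[2,2] 'a' = {T0}  orig:{}
  T[3,3] 'b' = {A,C,T1}  orig:{A,C}
  T[4,4] 'b' = {A,C,T1}  orig:{A,C}
  T[0,1] 'aa' = {S}
  T[1,2] 'aa' = {S}
  T[2,3] 'ab' = {B}
  T[3,4] 'bb' = {S}
  T[0,2] 'aaa' = ∅
  T[1,3] 'aab' = {A,B}
  T[2,4] 'abb' = ∅
  T[0,3] 'aaab' = {A}
  T[1,4] 'aabb' = {S}
  T[0,4] 'aaabb' = {S}

S ∈ T[0,4] ⇒ YES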